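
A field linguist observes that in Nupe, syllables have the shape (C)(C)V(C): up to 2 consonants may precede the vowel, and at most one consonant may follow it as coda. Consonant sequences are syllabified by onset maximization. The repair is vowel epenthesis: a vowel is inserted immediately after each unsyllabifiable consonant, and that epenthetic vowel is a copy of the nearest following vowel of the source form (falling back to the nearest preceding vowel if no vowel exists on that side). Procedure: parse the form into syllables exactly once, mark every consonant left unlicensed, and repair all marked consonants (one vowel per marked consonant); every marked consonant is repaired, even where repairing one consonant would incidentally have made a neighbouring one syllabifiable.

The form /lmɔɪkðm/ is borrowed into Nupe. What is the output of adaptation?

lmɔɪkðɪmɪ

Syllabifying with onset maximization leaves /ð/, /m/ stranded (at most one coda consonant is licensed; onsets may contain at most 2 consonants).
Inserting the epenthetic vowel yields /ð/ → /ðɪ/, /m/ → /mɪ/.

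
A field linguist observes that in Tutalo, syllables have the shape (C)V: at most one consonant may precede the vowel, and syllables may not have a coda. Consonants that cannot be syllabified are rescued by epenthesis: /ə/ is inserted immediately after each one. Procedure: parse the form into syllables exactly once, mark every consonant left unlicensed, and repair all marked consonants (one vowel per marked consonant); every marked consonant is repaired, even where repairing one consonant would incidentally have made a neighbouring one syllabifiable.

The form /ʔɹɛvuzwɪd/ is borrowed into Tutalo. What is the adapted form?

Under (C)V, the unsyllabifiable consonants are /ʔ/, /z/, /d/ (no codas are permitted; onsets are limited to one consonant).
Each unlicensed consonant becomes the onset of a new syllable: /ʔ/ → /ʔə/, /z/ → /zə/, /d/ → /də/.

ʔəɹɛvuzəwɪdə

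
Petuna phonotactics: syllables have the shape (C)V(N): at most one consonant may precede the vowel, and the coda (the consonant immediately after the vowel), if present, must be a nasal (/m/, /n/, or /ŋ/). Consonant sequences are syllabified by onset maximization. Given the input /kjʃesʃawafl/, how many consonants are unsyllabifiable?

The consonants /k/, /j/, /s/, /f/, /l/ cannot be parsed into a legal (C)V(N) syllable (only a nasal (/m/, /n/, or /ŋ/) is licensed in coda position; onsets are limited to one consonant).

5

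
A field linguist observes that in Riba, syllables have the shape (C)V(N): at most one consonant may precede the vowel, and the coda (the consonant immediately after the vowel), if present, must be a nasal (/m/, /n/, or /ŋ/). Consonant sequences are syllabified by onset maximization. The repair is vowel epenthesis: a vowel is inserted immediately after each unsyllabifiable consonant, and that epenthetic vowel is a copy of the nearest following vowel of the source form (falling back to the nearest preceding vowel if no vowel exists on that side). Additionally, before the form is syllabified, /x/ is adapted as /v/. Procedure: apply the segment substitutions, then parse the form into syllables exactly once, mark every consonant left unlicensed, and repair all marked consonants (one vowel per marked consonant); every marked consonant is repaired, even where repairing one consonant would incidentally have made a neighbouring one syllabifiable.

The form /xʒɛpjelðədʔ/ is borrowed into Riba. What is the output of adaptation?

vɛʒɛpejeləðədəʔə

Substitution: /x/ → /v/, giving /vʒɛpjelðədʔ/.
Syllabifying with onset maximization leaves /v/, /p/, /l/, /d/, /ʔ/ stranded (only a nasal (/m/, /n/, or /ŋ/) is licensed in coda position; onsets are limited to one consonant).
Epenthesis after each stranded consonant: /v/ → /vɛ/, /p/ → /pe/, /l/ → /lə/, /d/ → /də/, /ʔ/ → /ʔə/.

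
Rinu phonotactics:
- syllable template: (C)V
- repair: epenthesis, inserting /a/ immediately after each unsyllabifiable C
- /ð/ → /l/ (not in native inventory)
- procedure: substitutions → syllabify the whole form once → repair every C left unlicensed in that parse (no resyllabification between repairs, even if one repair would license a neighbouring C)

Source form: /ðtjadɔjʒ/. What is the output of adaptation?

latajadɔjaʒa

Substitution: /ð/ → /l/, giving /ltjadɔjʒ/.
The consonants /l/, /t/, /j/, /ʒ/ cannot be parsed into a legal (C)V syllable (no codas are permitted; onsets are limited to one consonant).
Epenthesis after each stranded consonant: /l/ → /la/, /t/ → /ta/, /j/ → /ja/, /ʒ/ → /ʒa/.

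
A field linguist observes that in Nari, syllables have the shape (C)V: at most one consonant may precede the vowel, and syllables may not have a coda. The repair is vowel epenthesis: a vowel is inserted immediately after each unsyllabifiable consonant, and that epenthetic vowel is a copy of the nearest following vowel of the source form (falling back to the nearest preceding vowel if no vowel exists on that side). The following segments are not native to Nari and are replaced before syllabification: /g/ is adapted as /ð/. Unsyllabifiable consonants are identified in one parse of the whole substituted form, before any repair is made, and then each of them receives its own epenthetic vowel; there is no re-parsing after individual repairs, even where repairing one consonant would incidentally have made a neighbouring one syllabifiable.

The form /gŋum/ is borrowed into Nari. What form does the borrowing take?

ðuŋumu

Substitution: /g/ → /ð/, giving /ðŋum/.
Syllabifying with onset maximization leaves /ð/, /m/ stranded (no codas are permitted; onsets are limited to one consonant).
Each unlicensed consonant becomes the onset of a new syllable: /ð/ → /ðu/, /m/ → /mu/.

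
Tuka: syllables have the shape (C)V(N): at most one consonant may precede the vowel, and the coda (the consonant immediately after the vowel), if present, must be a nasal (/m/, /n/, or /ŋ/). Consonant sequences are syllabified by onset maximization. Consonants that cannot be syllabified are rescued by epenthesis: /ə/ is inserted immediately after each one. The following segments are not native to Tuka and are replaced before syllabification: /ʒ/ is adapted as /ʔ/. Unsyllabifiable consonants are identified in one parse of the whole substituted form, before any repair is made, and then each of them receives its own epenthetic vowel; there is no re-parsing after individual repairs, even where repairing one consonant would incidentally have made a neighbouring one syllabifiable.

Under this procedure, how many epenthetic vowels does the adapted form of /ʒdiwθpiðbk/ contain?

After substitution the input is /ʔdiwθpiðbk/.
The unsyllabifiable consonants are /ʔ/, /w/, /θ/, /ð/, /b/, /k/; each receives one epenthetic vowel.

6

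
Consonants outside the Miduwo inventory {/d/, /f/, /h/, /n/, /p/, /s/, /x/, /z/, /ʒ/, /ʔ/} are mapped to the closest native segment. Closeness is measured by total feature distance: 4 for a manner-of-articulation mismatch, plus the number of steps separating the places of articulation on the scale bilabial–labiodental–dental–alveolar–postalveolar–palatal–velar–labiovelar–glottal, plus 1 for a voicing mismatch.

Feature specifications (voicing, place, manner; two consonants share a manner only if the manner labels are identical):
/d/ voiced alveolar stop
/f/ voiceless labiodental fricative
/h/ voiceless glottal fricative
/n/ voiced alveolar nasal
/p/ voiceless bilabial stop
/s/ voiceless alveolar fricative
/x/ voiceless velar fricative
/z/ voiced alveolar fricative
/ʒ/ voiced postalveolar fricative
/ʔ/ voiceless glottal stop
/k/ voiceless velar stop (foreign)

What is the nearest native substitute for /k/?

ʔ

/ʔ/ is closest: same manner (stop), place distance 2 (velar→glottal), same voicing; total 2. Next closest is /d/ at distance 4.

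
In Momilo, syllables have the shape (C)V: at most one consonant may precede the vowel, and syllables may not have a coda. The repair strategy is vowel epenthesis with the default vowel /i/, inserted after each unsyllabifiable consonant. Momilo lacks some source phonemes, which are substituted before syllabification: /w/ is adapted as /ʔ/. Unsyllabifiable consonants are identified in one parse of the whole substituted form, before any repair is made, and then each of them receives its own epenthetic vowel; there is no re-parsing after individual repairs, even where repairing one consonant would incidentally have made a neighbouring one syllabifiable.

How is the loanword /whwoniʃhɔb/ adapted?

ʔihiʔoniʃihɔbi

Substitution: /w/ → /ʔ/, giving /ʔhʔoniʃhɔb/.
The consonants /ʔ/, /h/, /ʃ/, /b/ cannot be parsed into a legal (C)V syllable (no codas are permitted; onsets are limited to one consonant).
Each unlicensed consonant becomes the onset of a new syllable: /ʔ/ → /ʔi/, /h/ → /hi/, /ʃ/ → /ʃi/, /b/ → /bi/.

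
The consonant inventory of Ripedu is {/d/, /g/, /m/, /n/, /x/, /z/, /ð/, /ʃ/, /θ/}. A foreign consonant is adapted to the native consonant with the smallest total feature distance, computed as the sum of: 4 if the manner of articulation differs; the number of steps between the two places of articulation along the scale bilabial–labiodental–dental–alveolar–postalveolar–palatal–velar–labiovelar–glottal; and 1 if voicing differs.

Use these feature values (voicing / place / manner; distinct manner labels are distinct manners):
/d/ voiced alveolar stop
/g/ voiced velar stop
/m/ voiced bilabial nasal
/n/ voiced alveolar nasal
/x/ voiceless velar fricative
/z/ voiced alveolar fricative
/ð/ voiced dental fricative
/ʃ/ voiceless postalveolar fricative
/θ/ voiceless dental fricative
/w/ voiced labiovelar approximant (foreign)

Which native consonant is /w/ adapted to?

/g/ is closest: manner differs (approximant→stop, +4), place distance 1 (labiovelar→velar), same voicing; total 5. Next closest is /x/ at distance 6.

g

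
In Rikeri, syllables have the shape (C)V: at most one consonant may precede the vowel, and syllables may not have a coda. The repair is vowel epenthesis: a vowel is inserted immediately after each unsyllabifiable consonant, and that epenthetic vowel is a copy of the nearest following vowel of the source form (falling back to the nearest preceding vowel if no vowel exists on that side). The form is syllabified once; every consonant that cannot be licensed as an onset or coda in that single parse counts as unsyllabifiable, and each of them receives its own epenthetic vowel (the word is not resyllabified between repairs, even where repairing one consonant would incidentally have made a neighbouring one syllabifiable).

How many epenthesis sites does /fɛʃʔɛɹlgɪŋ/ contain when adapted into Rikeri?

The unsyllabifiable consonants are /ʃ/, /ɹ/, /l/, /ŋ/; each receives one epenthetic vowel.

4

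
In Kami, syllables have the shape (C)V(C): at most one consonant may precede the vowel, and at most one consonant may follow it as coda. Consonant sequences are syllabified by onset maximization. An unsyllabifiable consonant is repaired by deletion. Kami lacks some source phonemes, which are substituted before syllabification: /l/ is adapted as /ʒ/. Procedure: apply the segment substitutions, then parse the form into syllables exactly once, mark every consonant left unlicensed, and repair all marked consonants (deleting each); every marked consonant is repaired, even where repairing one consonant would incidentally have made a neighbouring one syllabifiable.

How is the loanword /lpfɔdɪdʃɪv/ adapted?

Substitution: /l/ → /ʒ/, giving /ʒpfɔdɪdʃɪv/.
Under (C)V(C), the unsyllabifiable consonants are /ʒ/, /p/ (at most one coda consonant is licensed; onsets are limited to one consonant).
Deleting the stranded consonants removes /ʒ/, /p/.

fɔdɪdʃɪv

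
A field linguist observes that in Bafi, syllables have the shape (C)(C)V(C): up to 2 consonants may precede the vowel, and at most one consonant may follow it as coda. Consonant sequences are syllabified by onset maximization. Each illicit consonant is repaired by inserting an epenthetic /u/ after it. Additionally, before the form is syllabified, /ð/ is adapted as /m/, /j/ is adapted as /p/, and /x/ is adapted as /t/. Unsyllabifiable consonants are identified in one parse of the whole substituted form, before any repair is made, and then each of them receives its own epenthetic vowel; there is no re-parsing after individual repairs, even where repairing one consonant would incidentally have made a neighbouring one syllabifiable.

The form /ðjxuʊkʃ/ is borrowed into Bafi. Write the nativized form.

Substitution: /ð/ → /m/, /j/ → /p/, /x/ → /t/, giving /mptuʊkʃ/.
Under (C)(C)V(C), the unsyllabifiable consonants are /m/, /ʃ/ (at most one coda consonant is licensed; onsets may contain at most 2 consonants).
Each unlicensed consonant becomes the onset of a new syllable: /m/ → /mu/, /ʃ/ → /ʃu/.

muptuʊkʃu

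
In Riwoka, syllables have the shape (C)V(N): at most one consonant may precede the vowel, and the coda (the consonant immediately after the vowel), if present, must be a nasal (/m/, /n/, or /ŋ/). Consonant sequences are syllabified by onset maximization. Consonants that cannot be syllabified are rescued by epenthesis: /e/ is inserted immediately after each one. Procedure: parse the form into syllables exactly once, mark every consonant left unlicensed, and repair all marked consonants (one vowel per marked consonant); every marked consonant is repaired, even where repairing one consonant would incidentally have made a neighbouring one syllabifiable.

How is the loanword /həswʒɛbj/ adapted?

Syllabifying with onset maximization leaves /s/, /w/, /b/, /j/ stranded (only a nasal (/m/, /n/, or /ŋ/) is licensed in coda position; onsets are limited to one consonant).
Epenthesis after each stranded consonant: /s/ → /se/, /w/ → /we/, /b/ → /be/, /j/ → /je/.

həseweʒɛbeje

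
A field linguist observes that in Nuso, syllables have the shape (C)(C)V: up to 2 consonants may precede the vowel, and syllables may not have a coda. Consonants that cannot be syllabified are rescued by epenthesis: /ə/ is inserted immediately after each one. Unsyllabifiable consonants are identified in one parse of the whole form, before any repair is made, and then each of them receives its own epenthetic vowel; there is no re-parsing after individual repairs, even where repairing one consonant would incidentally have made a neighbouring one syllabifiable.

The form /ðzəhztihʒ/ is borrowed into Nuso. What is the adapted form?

ðzəhəztihəʒə

Under (C)(C)V, the unsyllabifiable consonants are /h/, /h/, /ʒ/ (no codas are permitted; onsets may contain at most 2 consonants).
Epenthesis after each stranded consonant: /h/ → /hə/, /h/ → /hə/, /ʒ/ → /ʒə/.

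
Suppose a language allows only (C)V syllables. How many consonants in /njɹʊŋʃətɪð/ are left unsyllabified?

4

The consonants /n/, /j/, /ŋ/, /ð/ cannot be parsed into a legal (C)V syllable (no codas are permitted; onsets are limited to one consonant).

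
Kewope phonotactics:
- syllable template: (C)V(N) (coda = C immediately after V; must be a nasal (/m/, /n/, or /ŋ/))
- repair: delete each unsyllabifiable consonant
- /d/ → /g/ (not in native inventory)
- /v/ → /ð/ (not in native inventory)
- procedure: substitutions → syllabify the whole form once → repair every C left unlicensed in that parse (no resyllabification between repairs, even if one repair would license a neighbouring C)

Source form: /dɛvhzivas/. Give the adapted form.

gɛziða

Substitution: /d/ → /g/, /v/ → /ð/, giving /gɛðhziðas/.
Under (C)V(N), the unsyllabifiable consonants are /ð/, /h/, /s/ (only a nasal (/m/, /n/, or /ŋ/) is licensed in coda position; onsets are limited to one consonant).
Deletion applies to /ð/, /h/, /s/.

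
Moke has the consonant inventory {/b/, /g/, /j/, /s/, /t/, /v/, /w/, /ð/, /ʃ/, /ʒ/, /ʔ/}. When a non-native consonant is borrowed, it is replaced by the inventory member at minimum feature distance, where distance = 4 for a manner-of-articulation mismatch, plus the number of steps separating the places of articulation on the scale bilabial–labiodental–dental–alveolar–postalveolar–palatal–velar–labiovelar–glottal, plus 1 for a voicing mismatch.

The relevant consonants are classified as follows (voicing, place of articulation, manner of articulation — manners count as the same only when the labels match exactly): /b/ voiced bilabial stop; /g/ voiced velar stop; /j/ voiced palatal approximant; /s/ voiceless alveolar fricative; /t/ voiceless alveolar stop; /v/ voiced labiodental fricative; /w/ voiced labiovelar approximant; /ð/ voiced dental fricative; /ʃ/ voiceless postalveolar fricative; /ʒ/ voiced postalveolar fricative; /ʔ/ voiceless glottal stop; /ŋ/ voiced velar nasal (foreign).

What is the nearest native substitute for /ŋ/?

/g/ is closest: manner differs (nasal→stop, +4), place distance 0 (velar→velar), same voicing; total 4. Next closest is /j/ at distance 5.

g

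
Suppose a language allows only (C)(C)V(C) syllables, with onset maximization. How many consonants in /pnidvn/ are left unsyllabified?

Under (C)(C)V(C), the unsyllabifiable consonants are /v/, /n/ (at most one coda consonant is licensed; onsets may contain at most 2 consonants).

2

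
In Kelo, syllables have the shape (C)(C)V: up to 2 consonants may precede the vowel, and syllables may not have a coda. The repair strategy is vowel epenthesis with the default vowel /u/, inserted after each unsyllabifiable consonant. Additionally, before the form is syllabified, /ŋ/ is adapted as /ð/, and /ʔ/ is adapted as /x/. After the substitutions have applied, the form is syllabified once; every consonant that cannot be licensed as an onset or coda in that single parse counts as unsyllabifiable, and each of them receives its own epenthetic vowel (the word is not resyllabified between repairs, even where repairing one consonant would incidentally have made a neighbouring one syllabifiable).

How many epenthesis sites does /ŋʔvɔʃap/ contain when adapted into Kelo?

2

After substitution the input is /ðxvɔʃap/.
The unsyllabifiable consonants are /ð/, /p/; each receives one epenthetic vowel.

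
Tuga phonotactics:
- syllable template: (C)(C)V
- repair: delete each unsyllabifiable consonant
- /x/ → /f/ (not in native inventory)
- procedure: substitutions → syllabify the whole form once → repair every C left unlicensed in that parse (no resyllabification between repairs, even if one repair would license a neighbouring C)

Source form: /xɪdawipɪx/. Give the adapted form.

Substitution: /x/ → /f/, giving /fɪdawipɪf/.
The consonants /f/ cannot be parsed into a legal (C)(C)V syllable (no codas are permitted; onsets may contain at most 2 consonants).
Deletion applies to /f/.

fɪdawipɪ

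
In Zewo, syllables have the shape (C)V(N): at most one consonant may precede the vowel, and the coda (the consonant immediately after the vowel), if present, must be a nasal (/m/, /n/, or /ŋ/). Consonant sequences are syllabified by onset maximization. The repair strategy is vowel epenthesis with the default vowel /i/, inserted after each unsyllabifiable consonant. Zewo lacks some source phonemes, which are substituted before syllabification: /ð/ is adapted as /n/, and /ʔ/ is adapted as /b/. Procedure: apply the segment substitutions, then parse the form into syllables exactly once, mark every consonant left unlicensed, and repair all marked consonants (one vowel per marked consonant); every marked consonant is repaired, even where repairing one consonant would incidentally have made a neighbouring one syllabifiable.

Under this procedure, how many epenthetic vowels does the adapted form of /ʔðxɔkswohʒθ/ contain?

7

After substitution the input is /bnxɔkswohʒθ/.
The unsyllabifiable consonants are /b/, /n/, /k/, /s/, /h/, /ʒ/, /θ/; each receives one epenthetic vowel.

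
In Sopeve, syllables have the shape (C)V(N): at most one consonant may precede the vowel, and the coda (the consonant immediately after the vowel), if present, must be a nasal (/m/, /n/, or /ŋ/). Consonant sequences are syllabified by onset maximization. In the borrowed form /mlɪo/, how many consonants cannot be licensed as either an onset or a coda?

1

The consonants /m/ cannot be parsed into a legal (C)V(N) syllable (only a nasal (/m/, /n/, or /ŋ/) is licensed in coda position; onsets are limited to one consonant).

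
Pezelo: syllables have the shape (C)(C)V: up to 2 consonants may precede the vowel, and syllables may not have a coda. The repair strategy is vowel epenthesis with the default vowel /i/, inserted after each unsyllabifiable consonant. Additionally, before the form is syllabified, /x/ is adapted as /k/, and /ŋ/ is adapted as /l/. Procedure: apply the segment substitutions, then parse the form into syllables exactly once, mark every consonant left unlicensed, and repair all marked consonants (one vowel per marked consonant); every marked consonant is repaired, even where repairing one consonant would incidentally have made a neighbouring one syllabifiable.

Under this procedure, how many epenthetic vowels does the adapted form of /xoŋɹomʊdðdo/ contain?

After substitution the input is /kolɹomʊdðdo/.
The unsyllabifiable consonants are /d/; each receives one epenthetic vowel.

1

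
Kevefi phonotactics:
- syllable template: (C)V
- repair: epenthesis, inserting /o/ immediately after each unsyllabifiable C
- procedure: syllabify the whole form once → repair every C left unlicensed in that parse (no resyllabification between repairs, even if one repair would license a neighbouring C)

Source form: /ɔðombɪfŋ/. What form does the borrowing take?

ɔðomobɪfoŋo

Under (C)V, the unsyllabifiable consonants are /m/, /f/, /ŋ/ (no codas are permitted; onsets are limited to one consonant).
Inserting the epenthetic vowel yields /m/ → /mo/, /f/ → /fo/, /ŋ/ → /ŋo/.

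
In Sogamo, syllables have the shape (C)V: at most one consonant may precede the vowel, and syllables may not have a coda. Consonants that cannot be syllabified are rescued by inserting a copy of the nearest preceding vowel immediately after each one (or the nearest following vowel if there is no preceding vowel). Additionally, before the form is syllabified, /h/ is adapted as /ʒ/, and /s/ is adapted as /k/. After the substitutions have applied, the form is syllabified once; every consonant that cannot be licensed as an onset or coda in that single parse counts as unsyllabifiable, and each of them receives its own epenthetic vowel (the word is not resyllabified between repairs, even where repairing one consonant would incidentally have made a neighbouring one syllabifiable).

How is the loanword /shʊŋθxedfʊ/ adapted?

kʊʒʊŋʊθʊxedefʊ

Substitution: /s/ → /k/, /h/ → /ʒ/, giving /kʒʊŋθxedfʊ/.
The consonants /k/, /ŋ/, /θ/, /d/ cannot be parsed into a legal (C)V syllable (no codas are permitted; onsets are limited to one consonant).
Epenthesis after each stranded consonant: /k/ → /kʊ/, /ŋ/ → /ŋʊ/, /θ/ → /θʊ/, /d/ → /de/.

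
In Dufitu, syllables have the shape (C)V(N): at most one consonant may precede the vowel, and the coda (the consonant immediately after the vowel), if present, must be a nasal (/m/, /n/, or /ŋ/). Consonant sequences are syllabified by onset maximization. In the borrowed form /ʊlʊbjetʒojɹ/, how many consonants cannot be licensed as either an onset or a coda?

Syllabifying with onset maximization leaves /b/, /t/, /j/, /ɹ/ stranded (only a nasal (/m/, /n/, or /ŋ/) is licensed in coda position; onsets are limited to one consonant).

4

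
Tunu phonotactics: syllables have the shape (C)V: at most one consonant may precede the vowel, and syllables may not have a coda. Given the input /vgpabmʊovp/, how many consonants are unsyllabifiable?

5

The consonants /v/, /g/, /b/, /v/, /p/ cannot be parsed into a legal (C)V syllable (no codas are permitted; onsets are limited to one consonant).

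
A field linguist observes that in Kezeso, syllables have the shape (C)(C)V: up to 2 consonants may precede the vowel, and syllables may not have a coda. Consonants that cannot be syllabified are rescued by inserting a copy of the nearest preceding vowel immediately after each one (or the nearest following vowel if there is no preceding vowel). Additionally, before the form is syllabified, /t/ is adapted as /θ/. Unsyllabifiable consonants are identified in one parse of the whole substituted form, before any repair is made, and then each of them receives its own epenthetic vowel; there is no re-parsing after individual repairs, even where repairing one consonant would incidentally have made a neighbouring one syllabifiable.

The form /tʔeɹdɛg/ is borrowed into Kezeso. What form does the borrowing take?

Substitution: /t/ → /θ/, giving /θʔeɹdɛg/.
Syllabifying with onset maximization leaves /g/ stranded (no codas are permitted; onsets may contain at most 2 consonants).
Each unlicensed consonant becomes the onset of a new syllable: /g/ → /gɛ/.

θʔeɹdɛgɛ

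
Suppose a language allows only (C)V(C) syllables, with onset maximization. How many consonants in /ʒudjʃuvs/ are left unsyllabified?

The consonants /j/, /s/ cannot be parsed into a legal (C)V(C) syllable (at most one coda consonant is licensed; onsets are limited to one consonant).

2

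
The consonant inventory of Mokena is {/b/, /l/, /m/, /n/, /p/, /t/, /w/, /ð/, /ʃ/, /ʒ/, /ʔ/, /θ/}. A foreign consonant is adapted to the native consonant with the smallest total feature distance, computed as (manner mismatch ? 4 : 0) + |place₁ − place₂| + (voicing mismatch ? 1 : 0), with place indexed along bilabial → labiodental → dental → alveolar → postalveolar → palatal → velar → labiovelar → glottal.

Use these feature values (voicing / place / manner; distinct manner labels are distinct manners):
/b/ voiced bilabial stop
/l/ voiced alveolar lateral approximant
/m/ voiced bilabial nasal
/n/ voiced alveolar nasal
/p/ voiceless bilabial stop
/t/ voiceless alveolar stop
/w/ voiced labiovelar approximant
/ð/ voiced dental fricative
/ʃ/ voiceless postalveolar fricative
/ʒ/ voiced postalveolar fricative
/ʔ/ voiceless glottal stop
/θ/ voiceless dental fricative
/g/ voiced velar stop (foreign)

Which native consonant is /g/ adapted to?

/ʔ/ is closest: same manner (stop), place distance 2 (velar→glottal), voicing differs (+1); total 3. Next closest is /t/ at distance 4.

ʔ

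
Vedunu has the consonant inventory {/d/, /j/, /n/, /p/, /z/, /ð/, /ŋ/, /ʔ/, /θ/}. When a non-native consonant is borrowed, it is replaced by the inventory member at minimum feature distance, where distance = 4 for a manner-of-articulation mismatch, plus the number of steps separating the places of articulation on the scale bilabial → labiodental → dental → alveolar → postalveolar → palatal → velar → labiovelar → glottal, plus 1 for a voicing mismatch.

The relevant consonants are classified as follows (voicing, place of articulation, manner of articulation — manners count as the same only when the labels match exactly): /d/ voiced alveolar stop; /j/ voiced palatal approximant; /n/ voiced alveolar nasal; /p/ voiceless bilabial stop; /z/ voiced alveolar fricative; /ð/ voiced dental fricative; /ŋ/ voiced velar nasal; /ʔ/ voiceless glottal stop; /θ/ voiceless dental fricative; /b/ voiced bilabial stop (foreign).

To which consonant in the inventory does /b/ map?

p

/p/ is closest: same manner (stop), place distance 0 (bilabial→bilabial), voicing differs (+1); total 1. Next closest is /d/ at distance 3.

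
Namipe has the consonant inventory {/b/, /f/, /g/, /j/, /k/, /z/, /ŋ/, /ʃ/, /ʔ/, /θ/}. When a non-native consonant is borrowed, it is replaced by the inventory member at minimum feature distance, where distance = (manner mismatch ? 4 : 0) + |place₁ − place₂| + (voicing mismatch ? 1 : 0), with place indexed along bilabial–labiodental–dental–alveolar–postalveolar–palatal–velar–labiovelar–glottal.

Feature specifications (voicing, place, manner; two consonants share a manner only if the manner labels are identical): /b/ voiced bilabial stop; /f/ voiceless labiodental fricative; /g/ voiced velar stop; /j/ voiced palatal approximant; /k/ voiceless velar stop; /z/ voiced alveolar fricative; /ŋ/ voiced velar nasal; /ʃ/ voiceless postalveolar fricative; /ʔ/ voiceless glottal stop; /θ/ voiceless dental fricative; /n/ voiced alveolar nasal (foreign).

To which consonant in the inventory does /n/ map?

ŋ

/ŋ/ is closest: same manner (nasal), place distance 3 (alveolar→velar), same voicing; total 3. Next closest is /z/ at distance 4.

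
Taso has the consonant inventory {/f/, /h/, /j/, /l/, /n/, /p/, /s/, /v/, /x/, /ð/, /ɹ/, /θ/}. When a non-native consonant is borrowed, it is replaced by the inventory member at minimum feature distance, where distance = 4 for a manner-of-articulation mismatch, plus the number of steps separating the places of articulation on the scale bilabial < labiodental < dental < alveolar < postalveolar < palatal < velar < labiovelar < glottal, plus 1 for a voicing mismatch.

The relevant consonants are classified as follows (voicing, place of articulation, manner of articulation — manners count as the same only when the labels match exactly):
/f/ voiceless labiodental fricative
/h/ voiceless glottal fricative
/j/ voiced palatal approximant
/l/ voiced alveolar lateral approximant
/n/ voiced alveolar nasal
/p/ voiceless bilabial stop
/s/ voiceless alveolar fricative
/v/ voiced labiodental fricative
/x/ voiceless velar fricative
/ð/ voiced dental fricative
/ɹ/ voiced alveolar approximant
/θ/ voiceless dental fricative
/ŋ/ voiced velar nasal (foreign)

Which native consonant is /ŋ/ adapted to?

/n/ is closest: same manner (nasal), place distance 3 (velar→alveolar), same voicing; total 3. Next closest is /j/ at distance 5.

n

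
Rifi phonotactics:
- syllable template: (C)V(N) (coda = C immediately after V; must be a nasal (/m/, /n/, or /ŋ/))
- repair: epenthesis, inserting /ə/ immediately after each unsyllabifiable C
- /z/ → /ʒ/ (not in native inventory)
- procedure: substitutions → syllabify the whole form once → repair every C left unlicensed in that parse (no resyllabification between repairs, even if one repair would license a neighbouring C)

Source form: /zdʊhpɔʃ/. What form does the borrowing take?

ʒədʊhəpɔʃə

Substitution: /z/ → /ʒ/, giving /ʒdʊhpɔʃ/.
Under (C)V(N), the unsyllabifiable consonants are /ʒ/, /h/, /ʃ/ (only a nasal (/m/, /n/, or /ŋ/) is licensed in coda position; onsets are limited to one consonant).
Each unlicensed consonant becomes the onset of a new syllable: /ʒ/ → /ʒə/, /h/ → /hə/, /ʃ/ → /ʃə/.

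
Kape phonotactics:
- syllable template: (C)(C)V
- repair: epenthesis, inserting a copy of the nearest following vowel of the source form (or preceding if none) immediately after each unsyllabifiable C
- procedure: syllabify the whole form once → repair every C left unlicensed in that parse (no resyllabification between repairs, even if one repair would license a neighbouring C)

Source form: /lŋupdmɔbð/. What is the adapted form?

Syllabifying with onset maximization leaves /p/, /b/, /ð/ stranded (no codas are permitted; onsets may contain at most 2 consonants).
Each unlicensed consonant becomes the onset of a new syllable: /p/ → /pɔ/, /b/ → /bɔ/, /ð/ → /ðɔ/.

lŋupɔdmɔbɔðɔ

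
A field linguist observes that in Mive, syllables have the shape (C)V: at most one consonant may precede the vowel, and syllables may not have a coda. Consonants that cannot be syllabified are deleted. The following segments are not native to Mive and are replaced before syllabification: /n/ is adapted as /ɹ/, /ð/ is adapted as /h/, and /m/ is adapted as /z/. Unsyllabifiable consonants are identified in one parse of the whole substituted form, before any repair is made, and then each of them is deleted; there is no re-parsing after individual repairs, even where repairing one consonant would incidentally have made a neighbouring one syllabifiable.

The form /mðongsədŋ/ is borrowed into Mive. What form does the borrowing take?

hosə

Substitution: /m/ → /z/, /ð/ → /h/, /n/ → /ɹ/, giving /zhoɹgsədŋ/.
Syllabifying with onset maximization leaves /z/, /ɹ/, /g/, /d/, /ŋ/ stranded (no codas are permitted; onsets are limited to one consonant).
Deleting the stranded consonants removes /z/, /ɹ/, /g/, /d/, /ŋ/.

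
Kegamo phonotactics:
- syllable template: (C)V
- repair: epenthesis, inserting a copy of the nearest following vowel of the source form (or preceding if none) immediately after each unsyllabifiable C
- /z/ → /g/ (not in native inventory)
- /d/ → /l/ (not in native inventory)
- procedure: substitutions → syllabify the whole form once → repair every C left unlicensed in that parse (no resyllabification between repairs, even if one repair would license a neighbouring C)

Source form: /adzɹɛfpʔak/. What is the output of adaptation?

Substitution: /d/ → /l/, /z/ → /g/, giving /algɹɛfpʔak/.
Under (C)V, the unsyllabifiable consonants are /l/, /g/, /f/, /p/, /k/ (no codas are permitted; onsets are limited to one consonant).
Epenthesis after each stranded consonant: /l/ → /lɛ/, /g/ → /gɛ/, /f/ → /fa/, /p/ → /pa/, /k/ → /ka/.

alɛgɛɹɛfapaʔaka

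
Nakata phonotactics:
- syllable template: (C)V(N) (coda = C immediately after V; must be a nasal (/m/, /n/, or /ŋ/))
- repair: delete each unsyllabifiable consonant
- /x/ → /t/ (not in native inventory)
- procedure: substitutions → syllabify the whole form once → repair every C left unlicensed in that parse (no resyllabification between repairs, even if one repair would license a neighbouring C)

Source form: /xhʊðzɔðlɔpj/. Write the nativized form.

Substitution: /x/ → /t/, giving /thʊðzɔðlɔpj/.
Syllabifying with onset maximization leaves /t/, /ð/, /ð/, /p/, /j/ stranded (only a nasal (/m/, /n/, or /ŋ/) is licensed in coda position; onsets are limited to one consonant).
Deleting the stranded consonants removes /t/, /ð/, /ð/, /p/, /j/.

hʊzɔlɔ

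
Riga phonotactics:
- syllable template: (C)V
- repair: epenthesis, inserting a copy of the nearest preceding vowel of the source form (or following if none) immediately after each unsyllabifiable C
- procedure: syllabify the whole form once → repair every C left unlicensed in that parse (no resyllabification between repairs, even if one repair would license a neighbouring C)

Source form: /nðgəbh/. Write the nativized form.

nəðəgəbəhə

Under (C)V, the unsyllabifiable consonants are /n/, /ð/, /b/, /h/ (no codas are permitted; onsets are limited to one consonant).
Each unlicensed consonant becomes the onset of a new syllable: /n/ → /nə/, /ð/ → /ðə/, /b/ → /bə/, /h/ → /hə/.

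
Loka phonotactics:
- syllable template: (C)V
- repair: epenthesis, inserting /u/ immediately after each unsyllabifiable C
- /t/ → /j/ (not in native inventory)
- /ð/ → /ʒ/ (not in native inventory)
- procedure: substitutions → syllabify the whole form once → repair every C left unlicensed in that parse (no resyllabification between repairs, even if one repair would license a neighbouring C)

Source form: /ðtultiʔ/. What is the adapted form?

ʒujulujiʔu

Substitution: /ð/ → /ʒ/, /t/ → /j/, giving /ʒjuljiʔ/.
Under (C)V, the unsyllabifiable consonants are /ʒ/, /l/, /ʔ/ (no codas are permitted; onsets are limited to one consonant).
Epenthesis after each stranded consonant: /ʒ/ → /ʒu/, /l/ → /lu/, /ʔ/ → /ʔu/.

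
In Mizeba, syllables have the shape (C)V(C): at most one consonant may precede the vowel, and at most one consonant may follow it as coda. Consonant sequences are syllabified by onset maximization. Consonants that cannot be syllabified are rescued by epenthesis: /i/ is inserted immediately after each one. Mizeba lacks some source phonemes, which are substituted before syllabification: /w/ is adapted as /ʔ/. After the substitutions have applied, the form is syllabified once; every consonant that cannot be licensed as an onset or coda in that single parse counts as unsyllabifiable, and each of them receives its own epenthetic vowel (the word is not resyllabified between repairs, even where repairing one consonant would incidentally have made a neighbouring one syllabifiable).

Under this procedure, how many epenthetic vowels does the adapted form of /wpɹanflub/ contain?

After substitution the input is /ʔpɹanflub/.
The unsyllabifiable consonants are /ʔ/, /p/, /f/; each receives one epenthetic vowel.

3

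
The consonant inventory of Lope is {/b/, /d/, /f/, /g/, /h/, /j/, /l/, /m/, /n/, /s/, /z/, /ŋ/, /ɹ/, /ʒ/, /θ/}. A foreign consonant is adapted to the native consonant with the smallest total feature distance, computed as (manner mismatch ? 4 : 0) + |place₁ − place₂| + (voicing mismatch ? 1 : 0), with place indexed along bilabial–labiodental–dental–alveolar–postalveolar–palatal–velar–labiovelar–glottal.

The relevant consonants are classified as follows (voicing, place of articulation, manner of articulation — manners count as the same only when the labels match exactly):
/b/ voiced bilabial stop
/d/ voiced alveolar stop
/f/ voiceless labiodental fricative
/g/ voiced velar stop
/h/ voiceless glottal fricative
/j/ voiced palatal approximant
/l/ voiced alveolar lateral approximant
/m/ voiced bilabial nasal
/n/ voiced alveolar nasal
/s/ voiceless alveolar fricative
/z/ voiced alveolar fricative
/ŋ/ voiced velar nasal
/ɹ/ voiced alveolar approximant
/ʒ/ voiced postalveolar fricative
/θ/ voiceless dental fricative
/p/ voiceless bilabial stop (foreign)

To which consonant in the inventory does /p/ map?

b

/b/ is closest: same manner (stop), place distance 0 (bilabial→bilabial), voicing differs (+1); total 1. Next closest is /d/ at distance 4.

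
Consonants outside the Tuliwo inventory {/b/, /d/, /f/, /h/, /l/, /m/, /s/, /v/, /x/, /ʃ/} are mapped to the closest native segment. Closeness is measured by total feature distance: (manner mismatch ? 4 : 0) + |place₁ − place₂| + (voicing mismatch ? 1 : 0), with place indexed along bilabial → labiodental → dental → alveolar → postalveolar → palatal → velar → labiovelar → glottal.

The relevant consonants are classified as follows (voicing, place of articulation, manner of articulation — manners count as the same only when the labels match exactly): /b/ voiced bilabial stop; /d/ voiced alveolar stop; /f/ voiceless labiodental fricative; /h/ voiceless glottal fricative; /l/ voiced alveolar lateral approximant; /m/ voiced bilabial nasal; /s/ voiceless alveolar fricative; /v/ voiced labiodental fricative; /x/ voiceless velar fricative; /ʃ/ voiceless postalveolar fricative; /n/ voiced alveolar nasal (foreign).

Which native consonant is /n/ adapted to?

m

/m/ is closest: same manner (nasal), place distance 3 (alveolar→bilabial), same voicing; total 3. Next closest is /d/ at distance 4.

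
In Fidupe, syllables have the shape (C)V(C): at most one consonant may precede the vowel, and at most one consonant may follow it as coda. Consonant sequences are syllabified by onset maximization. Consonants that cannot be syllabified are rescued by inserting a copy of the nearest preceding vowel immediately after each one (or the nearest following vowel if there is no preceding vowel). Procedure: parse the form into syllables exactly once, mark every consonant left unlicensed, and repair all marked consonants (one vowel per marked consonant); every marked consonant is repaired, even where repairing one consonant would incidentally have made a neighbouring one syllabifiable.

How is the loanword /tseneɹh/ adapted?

teseneɹhe

The consonants /t/, /h/ cannot be parsed into a legal (C)V(C) syllable (at most one coda consonant is licensed; onsets are limited to one consonant).
Each unlicensed consonant becomes the onset of a new syllable: /t/ → /te/, /h/ → /he/.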